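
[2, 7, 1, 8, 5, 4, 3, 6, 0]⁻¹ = [8, 2, 0, 6, 5, 4, 7, 1, 3]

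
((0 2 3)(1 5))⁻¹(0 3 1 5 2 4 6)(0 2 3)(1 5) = (0 5 1 3 4 6 2)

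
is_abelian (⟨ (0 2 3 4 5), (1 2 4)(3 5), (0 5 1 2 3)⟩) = no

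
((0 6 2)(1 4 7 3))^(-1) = (0 2 6)(1 3 7 4)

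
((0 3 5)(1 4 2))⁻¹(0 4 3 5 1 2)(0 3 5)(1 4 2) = (0 4 1 3 2 5)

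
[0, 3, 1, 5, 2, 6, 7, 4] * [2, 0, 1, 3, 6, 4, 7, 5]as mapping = [0→2, 1→3, 2→0, 3→4, 4→1, 5→7, 6→5, 7→6]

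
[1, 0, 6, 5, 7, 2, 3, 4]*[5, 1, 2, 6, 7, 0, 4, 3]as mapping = [0→1, 1→5, 2→4, 3→0, 4→3, 5→2, 6→6, 7→7]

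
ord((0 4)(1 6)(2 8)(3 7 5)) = 6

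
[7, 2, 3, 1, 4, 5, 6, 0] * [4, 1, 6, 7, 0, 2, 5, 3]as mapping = [0→3, 1→6, 2→7, 3→1, 4→0, 5→2, 6→5, 7→4]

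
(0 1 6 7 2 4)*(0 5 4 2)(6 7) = (0 1 7)(4 5)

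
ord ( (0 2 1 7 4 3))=6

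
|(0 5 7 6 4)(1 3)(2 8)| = 10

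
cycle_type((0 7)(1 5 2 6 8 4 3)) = 2.7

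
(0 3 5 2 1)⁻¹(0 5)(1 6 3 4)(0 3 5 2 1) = (0 6 5 4)(2 3)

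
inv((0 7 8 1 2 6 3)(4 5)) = (0 3 6 2 1 8 7)(4 5)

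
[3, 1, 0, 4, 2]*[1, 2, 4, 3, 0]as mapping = [0→3, 1→2, 2→1, 3→0, 4→4]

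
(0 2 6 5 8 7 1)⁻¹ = (0 1 7 8 5 6 2)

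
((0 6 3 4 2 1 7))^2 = (0 3 2 7 6 4 1)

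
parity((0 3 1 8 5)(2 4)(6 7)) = even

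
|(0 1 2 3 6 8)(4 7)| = 6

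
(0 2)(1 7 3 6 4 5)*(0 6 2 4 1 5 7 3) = (0 4 7)(1 3 2 6)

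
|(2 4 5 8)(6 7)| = 4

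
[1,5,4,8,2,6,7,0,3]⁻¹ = [7,0,4,8,2,1,5,6,3]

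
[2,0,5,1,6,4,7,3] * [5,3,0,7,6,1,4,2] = [0,5,1,3,4,6,2,7]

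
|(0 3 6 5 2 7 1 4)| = 8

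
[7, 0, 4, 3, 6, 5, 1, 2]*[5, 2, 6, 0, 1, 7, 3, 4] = [4, 5, 1, 0, 3, 7, 2, 6]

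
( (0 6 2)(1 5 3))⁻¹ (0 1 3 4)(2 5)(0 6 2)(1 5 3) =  (0 3)(1 4 6 5)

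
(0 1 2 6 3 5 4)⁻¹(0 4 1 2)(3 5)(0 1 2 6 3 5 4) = (0 2 6 1)(4 5)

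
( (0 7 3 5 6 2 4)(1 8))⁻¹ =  (0 4 2 6 5 3 7)(1 8)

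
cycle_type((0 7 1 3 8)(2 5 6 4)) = 4.5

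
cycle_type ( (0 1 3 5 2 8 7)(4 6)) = 2.7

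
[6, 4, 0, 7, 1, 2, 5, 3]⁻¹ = [2, 4, 5, 7, 1, 6, 0, 3]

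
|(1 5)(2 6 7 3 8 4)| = 6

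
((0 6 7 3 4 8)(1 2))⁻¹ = (0 8 4 3 7 6)(1 2)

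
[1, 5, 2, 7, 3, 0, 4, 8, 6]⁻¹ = [5, 0, 2, 4, 6, 1, 8, 3, 7]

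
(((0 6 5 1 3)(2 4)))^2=(0 5 3 6 1)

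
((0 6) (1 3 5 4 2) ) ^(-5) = (0 6) 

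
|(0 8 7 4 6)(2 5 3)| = 15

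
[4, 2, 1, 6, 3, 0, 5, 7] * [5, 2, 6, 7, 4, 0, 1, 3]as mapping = [0→4, 1→6, 2→2, 3→1, 4→7, 5→5, 6→0, 7→3]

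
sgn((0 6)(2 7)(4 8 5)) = 1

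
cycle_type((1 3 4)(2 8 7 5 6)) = 3.5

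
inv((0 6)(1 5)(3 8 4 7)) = (0 6)(1 5)(3 7 4 8)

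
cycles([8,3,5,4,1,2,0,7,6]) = (0 8 6)(1 3 4)(2 5)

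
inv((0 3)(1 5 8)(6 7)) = (0 3)(1 8 5)(6 7)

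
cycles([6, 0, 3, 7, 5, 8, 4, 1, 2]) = (0 6 4 5 8 2 3 7 1)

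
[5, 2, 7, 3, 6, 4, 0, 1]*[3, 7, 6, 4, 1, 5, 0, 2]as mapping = [0→5, 1→6, 2→2, 3→4, 4→0, 5→1, 6→3, 7→7]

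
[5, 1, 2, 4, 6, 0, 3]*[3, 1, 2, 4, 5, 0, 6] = [0, 1, 2, 5, 6, 3, 4]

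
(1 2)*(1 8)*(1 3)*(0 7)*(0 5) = (0 7 5)(1 2 8 3)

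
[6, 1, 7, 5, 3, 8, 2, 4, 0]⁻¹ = [8, 1, 6, 4, 7, 3, 0, 2, 5]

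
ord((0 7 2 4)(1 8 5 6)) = 4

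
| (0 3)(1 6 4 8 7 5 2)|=14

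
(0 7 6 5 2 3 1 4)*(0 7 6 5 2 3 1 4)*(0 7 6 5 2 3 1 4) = (0 5 1 7 2 4 6 3)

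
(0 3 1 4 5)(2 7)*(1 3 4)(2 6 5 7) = (0 4 7 6 5)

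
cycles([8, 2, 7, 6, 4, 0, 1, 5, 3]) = (0 8 3 6 1 2 7 5)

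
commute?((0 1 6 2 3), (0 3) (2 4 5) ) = no:(0 1 6 2 3)*(0 3) (2 4 5) = (0 1 6 4 5 2), (0 3) (2 4 5)*(0 1 6 2 3) = (1 6 2 4 5 3) 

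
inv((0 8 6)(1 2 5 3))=(0 6 8)(1 3 5 2)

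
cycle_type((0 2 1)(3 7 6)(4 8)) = 2.3^2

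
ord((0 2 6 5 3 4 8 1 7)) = 9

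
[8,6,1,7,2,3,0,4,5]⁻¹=[6,2,4,5,7,8,1,3,0]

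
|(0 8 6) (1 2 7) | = 3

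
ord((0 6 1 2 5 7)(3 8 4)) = 6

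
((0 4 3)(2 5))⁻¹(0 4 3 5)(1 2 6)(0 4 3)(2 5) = (0 2 4 3)(1 5 6)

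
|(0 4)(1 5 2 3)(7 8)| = 4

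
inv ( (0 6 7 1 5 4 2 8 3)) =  (0 3 8 2 4 5 1 7 6)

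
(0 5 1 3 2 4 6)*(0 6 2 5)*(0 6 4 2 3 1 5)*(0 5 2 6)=(2 6 4 3 5)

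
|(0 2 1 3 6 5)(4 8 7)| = 6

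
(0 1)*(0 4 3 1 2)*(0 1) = (0 2 1 4 3)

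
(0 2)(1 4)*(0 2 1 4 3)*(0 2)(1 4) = (0 4 1 3 2)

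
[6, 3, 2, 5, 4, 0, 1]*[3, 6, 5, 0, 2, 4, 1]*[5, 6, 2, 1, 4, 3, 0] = [6, 5, 3, 4, 2, 1, 0]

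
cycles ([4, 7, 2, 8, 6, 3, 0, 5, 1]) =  (0 4 6)(1 7 5 3 8)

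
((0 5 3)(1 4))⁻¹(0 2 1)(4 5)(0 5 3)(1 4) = (1 3)(2 4 5)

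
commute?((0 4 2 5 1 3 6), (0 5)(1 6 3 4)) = no:(0 4 2 5 1 3 6) * (0 5)(1 6 3 4) = (0 1 4 2)(5 6), (0 5)(1 6 3 4) * (0 4 2 5 1 3 6) = (0 1)(2 5 4 3)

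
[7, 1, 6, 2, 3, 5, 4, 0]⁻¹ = [7, 1, 3, 4, 6, 5, 2, 0]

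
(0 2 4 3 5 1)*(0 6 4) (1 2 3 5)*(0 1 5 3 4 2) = (0 4 3 5) (1 6 2) 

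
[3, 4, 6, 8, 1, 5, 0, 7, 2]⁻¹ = [6, 4, 8, 0, 1, 5, 2, 7, 3]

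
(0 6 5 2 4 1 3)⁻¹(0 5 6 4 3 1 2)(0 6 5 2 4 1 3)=(0 3 4 6 2 5 1)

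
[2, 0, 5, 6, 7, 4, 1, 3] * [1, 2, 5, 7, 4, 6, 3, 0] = [5, 1, 6, 3, 0, 4, 2, 7]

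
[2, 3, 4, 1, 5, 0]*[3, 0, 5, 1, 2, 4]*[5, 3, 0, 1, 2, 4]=[4, 3, 0, 5, 2, 1]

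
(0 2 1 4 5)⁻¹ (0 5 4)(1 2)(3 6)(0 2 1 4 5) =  (0 5 2)(1 4)(3 6)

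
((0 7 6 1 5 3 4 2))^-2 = (0 4 5 6)(1 7 2 3)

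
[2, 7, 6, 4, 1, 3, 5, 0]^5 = [4, 5, 1, 2, 6, 0, 7, 3]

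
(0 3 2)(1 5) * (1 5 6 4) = (0 3 2)(1 6 4)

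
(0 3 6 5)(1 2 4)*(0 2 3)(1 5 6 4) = (1 3 4 5 2)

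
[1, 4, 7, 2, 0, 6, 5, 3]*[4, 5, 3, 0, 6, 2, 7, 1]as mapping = [0→5, 1→6, 2→1, 3→3, 4→4, 5→7, 6→2, 7→0]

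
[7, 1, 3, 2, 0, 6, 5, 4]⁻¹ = [4, 1, 3, 2, 7, 6, 5, 0]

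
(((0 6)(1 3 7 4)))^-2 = (1 7)(3 4)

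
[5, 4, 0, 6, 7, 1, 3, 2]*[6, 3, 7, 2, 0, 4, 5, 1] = [4, 0, 6, 5, 1, 3, 2, 7]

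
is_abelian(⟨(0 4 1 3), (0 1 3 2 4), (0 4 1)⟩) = no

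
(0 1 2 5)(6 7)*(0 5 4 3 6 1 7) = (0 7 1 2 4 3 6)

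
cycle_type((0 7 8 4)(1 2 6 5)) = 4^2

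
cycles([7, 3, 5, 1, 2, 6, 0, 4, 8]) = (0 7 4 2 5 6)(1 3)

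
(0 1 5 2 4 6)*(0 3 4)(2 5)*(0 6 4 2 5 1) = (1 5)(2 6 3)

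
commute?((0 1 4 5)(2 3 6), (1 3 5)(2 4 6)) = no:(0 1 4 5)(2 3 6) * (1 3 5)(2 4 6) = (0 3 2 5)(1 6 4), (1 3 5)(2 4 6) * (0 1 4 5)(2 3 6) = (0 1 6 3)(2 5 4)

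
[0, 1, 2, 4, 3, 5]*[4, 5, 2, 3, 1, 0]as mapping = [0→4, 1→5, 2→2, 3→1, 4→3, 5→0]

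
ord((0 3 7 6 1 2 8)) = 7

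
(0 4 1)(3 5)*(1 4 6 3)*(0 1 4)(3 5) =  (0 6 5 4)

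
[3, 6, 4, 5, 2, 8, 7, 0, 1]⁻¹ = [7, 8, 4, 0, 2, 3, 1, 6, 5]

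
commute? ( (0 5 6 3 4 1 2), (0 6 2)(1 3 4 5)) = no: (0 5 6 3 4 1 2)*(0 6 2)(1 3 4 5) = (0 1)(2 6 4 3 5), (0 6 2)(1 3 4 5)*(0 5 6 3 4 1 2) = (0 3 1 4 6)(2 5)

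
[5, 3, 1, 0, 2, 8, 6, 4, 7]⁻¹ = [3, 2, 4, 1, 7, 0, 6, 8, 5]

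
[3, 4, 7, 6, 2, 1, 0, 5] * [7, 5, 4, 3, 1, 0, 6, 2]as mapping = [0→3, 1→1, 2→2, 3→6, 4→4, 5→5, 6→7, 7→0]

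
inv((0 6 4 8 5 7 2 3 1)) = (0 1 3 2 7 5 8 4 6)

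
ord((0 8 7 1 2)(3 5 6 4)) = 20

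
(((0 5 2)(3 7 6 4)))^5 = (0 2 5)(3 7 6 4)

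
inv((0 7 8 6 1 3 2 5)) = (0 5 2 3 1 6 8 7)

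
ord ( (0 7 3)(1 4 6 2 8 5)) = 6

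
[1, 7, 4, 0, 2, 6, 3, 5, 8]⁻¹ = [3, 0, 4, 6, 2, 7, 5, 1, 8]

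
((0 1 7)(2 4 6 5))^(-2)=(0 1 7)(2 6)(4 5)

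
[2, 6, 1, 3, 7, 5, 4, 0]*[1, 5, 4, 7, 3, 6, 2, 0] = [4, 2, 5, 7, 0, 6, 3, 1]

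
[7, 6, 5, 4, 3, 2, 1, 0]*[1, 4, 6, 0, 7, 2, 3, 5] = [5, 3, 2, 7, 0, 6, 4, 1]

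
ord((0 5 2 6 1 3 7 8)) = 8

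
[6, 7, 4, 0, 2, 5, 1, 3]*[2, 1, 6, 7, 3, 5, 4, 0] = [4, 0, 3, 2, 6, 5, 1, 7]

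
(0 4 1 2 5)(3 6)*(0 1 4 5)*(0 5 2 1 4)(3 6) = (0 2 5 4)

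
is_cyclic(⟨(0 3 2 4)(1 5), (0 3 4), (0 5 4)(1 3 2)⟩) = no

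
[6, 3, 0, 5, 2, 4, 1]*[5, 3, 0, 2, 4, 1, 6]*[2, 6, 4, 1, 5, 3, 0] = [0, 4, 3, 6, 2, 5, 1]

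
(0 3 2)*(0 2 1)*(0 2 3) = (1 2 3)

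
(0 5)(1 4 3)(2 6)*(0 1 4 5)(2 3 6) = (1 5)(3 4 6)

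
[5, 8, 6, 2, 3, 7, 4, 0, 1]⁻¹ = [7, 8, 3, 4, 6, 0, 2, 5, 1]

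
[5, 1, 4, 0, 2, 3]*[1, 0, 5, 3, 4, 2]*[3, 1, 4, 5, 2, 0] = [4, 3, 2, 1, 0, 5]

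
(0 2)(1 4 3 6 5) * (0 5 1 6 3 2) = (1 4 2 5 6)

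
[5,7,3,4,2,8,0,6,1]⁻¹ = [6,8,4,2,3,0,7,1,5]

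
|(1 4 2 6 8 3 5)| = 7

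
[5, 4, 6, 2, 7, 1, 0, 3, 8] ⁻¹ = [6, 5, 3, 7, 1, 0, 2, 4, 8] 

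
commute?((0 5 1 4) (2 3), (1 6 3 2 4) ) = no:(0 5 1 4) (2 3)*(1 6 3 2 4) = (0 5 6 3 4), (1 6 3 2 4)*(0 5 1 4) (2 3) = (0 5 1 6 2) 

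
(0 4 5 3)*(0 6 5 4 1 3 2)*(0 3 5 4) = (0 1 5 2 3 6 4)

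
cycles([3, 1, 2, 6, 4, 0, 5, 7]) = (0 3 6 5)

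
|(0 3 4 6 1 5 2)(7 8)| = 14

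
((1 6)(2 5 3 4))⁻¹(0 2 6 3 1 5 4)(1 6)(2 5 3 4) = (0 5 1 4 6 3 2)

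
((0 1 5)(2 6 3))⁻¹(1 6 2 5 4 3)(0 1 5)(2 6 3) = (0 4 2 5 3 6)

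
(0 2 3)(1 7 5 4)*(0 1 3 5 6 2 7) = (0 7 6 2 5 4 3 1)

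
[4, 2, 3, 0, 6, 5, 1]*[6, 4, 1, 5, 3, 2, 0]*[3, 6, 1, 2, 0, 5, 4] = [2, 6, 5, 4, 3, 1, 0]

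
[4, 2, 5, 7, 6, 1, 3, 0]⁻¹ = [7, 5, 1, 6, 0, 2, 4, 3]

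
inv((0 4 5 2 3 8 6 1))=(0 1 6 8 3 2 5 4)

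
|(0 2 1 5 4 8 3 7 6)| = 9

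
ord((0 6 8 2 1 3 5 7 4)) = 9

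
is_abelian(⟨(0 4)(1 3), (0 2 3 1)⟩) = no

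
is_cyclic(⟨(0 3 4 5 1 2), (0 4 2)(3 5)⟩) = no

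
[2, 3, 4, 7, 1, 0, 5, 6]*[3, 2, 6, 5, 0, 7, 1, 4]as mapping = [0→6, 1→5, 2→0, 3→4, 4→2, 5→3, 6→7, 7→1]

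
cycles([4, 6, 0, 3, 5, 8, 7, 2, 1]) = (0 4 5 8 1 6 7 2)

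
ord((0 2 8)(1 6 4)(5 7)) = 6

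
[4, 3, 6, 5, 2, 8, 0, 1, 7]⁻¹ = [6, 7, 4, 1, 0, 3, 2, 8, 5]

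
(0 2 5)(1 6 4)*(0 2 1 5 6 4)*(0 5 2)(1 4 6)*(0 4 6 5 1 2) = (0 6 1 5 4)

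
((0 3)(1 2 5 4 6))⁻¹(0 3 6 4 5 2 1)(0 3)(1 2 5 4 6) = (0 1 6 4 5 2 3)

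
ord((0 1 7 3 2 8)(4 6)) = 6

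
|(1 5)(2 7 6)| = 6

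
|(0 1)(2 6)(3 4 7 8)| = 4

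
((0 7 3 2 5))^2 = (0 3 5 7 2)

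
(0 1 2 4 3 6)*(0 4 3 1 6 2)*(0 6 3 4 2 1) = (0 3 1 6 2 4)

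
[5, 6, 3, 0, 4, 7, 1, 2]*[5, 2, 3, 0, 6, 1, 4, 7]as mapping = [0→1, 1→4, 2→0, 3→5, 4→6, 5→7, 6→2, 7→3]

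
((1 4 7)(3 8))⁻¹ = (1 7 4)(3 8)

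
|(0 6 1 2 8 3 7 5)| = 8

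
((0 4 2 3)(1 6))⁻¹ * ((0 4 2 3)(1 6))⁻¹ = (0 2)(3 4)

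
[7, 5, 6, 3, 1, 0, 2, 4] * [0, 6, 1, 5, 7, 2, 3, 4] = [4, 2, 3, 5, 6, 0, 1, 7]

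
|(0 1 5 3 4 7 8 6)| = 8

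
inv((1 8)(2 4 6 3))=(1 8)(2 3 6 4)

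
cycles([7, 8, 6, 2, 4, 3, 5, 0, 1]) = (0 7)(1 8)(2 6 5 3)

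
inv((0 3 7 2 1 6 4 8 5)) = (0 5 8 4 6 1 2 7 3)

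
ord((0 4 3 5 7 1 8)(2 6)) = 14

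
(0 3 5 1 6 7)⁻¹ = (0 7 6 1 5 3)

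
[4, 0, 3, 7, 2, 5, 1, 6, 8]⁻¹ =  [1, 6, 4, 2, 0, 5, 7, 3, 8]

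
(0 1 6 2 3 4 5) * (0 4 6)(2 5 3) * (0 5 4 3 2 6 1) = (1 5 3)(2 6 4)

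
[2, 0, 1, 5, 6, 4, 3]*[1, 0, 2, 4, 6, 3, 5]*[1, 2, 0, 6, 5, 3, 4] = [0, 2, 1, 6, 3, 4, 5]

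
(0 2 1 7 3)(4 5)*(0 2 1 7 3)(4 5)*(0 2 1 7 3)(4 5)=(0 7 2 3 1)(4 5)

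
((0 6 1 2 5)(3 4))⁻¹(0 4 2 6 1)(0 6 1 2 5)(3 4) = (1 2 6 3 5)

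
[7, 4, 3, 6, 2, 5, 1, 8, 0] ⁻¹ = [8, 6, 4, 2, 1, 5, 3, 0, 7] 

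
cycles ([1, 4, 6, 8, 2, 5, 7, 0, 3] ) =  (0 1 4 2 6 7)(3 8)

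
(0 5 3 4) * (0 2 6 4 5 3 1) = (0 3 5 1) (2 6 4) 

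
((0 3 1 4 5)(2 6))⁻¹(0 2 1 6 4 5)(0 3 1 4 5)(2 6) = (0 3 6 4 2 5)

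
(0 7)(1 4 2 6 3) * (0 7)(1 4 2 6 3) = (1 2 3 4 6)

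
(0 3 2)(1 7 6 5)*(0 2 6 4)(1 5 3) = (0 1 7 4)(3 6)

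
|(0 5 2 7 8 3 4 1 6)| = 9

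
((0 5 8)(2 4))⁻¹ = (0 8 5)(2 4)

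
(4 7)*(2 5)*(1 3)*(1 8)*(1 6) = (1 3 8 6) (2 5) (4 7) 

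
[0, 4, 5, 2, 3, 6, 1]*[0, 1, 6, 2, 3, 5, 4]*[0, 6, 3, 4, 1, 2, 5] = [0, 4, 2, 5, 3, 1, 6]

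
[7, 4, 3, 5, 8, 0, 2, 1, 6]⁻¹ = [5, 7, 6, 2, 1, 3, 8, 0, 4]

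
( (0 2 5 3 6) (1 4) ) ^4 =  (0 6 3 5 2) 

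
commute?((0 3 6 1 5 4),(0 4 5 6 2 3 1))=no:(0 3 6 1 5 4)*(0 4 5 6 2 3 1)=(0 1 6)(2 3),(0 4 5 6 2 3 1)*(0 3 6 1 5 4)=(1 3 5)(2 6)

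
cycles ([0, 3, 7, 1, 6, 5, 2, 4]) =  (1 3)(2 7 4 6)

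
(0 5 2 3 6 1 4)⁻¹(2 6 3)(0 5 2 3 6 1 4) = (1 6 3)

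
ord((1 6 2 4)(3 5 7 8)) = 4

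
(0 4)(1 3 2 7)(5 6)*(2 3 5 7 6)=(0 4)(1 5 2 6 7)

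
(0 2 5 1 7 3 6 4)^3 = (0 1 6 2 7 4 5 3)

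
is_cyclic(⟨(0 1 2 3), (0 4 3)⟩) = no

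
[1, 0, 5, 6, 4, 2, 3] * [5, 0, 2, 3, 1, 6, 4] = [0, 5, 6, 4, 1, 2, 3]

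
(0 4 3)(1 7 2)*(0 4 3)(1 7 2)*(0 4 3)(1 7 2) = ()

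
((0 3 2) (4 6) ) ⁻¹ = (0 2 3) (4 6) 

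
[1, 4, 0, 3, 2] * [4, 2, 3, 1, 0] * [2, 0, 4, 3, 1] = [4, 2, 1, 0, 3]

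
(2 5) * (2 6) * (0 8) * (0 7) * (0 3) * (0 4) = (0 8 7 3 4)(2 5 6)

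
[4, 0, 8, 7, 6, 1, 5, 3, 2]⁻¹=[1, 5, 8, 7, 0, 6, 4, 3, 2]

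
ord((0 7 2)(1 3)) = 6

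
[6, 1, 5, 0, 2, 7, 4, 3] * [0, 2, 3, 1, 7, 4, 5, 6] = [5, 2, 4, 0, 3, 6, 7, 1]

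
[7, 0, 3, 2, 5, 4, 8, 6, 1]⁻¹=[1, 8, 3, 2, 5, 4, 7, 0, 6]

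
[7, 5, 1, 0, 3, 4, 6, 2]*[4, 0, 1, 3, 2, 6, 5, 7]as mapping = [0→7, 1→6, 2→0, 3→4, 4→3, 5→2, 6→5, 7→1]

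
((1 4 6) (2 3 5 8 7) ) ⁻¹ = (1 6 4) (2 7 8 5 3) 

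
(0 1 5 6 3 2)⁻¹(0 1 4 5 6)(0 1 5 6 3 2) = (1 5 4 6 3)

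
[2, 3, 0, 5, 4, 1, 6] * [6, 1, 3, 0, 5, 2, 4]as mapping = [0→3, 1→0, 2→6, 3→2, 4→5, 5→1, 6→4]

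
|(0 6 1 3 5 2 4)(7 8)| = 14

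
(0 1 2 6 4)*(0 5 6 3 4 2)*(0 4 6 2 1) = (1 4 5 2 3 6)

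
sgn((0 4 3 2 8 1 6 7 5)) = 1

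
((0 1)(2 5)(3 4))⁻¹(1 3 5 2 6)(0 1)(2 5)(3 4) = (0 4 2 5 6)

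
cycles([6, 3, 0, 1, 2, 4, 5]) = (0 6 5 4 2)(1 3)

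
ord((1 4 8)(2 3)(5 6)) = 6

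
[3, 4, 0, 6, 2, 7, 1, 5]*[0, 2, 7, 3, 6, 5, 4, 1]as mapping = [0→3, 1→6, 2→0, 3→4, 4→7, 5→1, 6→2, 7→5]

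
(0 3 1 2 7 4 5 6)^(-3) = (0 4 1 6 7 3 5 2)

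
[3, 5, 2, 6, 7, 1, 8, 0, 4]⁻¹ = [7, 5, 2, 0, 8, 1, 3, 4, 6]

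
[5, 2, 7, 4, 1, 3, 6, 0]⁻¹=[7, 4, 1, 5, 3, 0, 6, 2]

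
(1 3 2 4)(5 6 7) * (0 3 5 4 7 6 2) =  (0 3)(1 5 2 7 4)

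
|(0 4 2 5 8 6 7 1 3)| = 9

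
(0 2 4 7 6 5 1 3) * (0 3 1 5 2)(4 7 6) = (2 7 4 6)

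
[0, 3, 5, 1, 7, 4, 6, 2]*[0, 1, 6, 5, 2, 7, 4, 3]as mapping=[0→0, 1→5, 2→7, 3→1, 4→3, 5→2, 6→4, 7→6]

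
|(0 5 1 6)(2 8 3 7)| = 4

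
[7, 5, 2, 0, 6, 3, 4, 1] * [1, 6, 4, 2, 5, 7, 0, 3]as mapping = [0→3, 1→7, 2→4, 3→1, 4→0, 5→2, 6→5, 7→6]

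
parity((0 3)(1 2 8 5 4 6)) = even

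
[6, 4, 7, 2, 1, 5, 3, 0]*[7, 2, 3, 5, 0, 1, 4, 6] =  [4, 0, 6, 3, 2, 1, 5, 7]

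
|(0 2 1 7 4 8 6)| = 7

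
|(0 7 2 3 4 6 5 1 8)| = 9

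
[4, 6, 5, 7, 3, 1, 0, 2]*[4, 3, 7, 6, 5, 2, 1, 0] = [5, 1, 2, 0, 6, 3, 4, 7]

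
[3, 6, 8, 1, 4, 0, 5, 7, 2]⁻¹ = [5, 3, 8, 0, 4, 6, 1, 7, 2]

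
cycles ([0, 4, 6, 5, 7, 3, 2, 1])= (1 4 7)(2 6)(3 5)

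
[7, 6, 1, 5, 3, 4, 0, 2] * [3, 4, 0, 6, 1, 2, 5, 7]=[7, 5, 4, 2, 6, 1, 3, 0]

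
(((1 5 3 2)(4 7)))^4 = ()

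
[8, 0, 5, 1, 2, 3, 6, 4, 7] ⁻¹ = [1, 3, 4, 5, 7, 2, 6, 8, 0] 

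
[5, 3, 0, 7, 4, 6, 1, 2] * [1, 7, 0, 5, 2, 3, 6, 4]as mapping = [0→3, 1→5, 2→1, 3→4, 4→2, 5→6, 6→7, 7→0]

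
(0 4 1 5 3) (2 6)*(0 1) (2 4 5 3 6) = (0 5 6 4) (1 3) 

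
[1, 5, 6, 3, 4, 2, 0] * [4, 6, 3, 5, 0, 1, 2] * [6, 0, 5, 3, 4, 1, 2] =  [2, 0, 5, 1, 6, 3, 4]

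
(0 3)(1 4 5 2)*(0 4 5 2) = (0 3 4 2 1 5)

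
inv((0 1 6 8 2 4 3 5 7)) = (0 7 5 3 4 2 8 6 1)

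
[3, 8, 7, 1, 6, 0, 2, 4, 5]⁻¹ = [5, 3, 6, 0, 7, 8, 4, 2, 1]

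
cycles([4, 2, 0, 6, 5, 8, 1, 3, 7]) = (0 4 5 8 7 3 6 1 2)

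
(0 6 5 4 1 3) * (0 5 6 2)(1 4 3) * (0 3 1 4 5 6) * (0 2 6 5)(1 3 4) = (0 6 2 4)(3 5)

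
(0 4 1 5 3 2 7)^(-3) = (0 3 4 2 1 7 5)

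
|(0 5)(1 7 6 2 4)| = 10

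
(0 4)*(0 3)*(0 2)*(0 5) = (0 4 3 2 5)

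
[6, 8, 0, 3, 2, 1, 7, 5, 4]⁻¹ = [2, 5, 4, 3, 8, 7, 0, 6, 1]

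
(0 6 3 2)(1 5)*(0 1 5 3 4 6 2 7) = (0 2 1 3 7)(4 6)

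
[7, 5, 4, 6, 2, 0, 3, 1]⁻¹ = [5, 7, 4, 6, 2, 1, 3, 0]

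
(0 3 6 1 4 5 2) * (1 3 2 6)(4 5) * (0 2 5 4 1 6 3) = (0 5 3 6)(1 4)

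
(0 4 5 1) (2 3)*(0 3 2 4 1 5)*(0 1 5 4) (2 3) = (0 5 4 1 2 3) 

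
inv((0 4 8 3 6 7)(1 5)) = (0 7 6 3 8 4)(1 5)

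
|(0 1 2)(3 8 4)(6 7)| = 6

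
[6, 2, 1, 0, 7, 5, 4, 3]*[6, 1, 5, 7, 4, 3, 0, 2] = [0, 5, 1, 6, 2, 3, 4, 7]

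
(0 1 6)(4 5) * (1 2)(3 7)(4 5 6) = (0 2 1 4 6)(3 7)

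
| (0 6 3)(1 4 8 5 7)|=15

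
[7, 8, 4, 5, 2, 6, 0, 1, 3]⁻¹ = [6, 7, 4, 8, 2, 3, 5, 0, 1]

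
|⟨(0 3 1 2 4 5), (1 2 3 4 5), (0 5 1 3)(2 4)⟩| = 720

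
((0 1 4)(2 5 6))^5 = (0 4 1)(2 6 5)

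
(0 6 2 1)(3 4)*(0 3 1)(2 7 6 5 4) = (0 5 4 1 3 2)(6 7)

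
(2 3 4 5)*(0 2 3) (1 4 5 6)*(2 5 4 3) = (0 5 2) (1 3 4 6) 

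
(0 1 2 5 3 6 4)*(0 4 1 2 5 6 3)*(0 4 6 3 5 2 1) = (0 1 2 3 5 4 6)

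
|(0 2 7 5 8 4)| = 6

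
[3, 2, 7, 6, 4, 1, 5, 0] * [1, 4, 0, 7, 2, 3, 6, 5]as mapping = [0→7, 1→0, 2→5, 3→6, 4→2, 5→4, 6→3, 7→1]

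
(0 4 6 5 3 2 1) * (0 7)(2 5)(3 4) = (0 3 5 4 6 2 1 7)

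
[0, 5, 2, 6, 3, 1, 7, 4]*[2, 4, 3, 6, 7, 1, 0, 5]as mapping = [0→2, 1→1, 2→3, 3→0, 4→6, 5→4, 6→5, 7→7]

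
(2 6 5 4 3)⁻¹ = (2 3 4 5 6)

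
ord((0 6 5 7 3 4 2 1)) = 8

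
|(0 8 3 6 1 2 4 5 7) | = 9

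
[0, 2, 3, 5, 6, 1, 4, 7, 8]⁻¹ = [0, 5, 1, 2, 6, 3, 4, 7, 8]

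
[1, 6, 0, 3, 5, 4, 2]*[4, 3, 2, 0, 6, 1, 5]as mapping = [0→3, 1→5, 2→4, 3→0, 4→1, 5→6, 6→2]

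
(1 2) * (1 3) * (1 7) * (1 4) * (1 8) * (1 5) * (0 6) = (0 6)(1 2 3 7 4 8 5)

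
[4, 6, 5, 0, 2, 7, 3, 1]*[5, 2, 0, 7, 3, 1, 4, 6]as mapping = [0→3, 1→4, 2→1, 3→5, 4→0, 5→6, 6→7, 7→2]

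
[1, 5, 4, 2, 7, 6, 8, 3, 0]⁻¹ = [8, 0, 3, 7, 2, 1, 5, 4, 6]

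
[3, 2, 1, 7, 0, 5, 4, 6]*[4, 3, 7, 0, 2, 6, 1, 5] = [0, 7, 3, 5, 4, 6, 2, 1]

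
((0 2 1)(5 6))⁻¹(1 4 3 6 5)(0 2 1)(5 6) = (0 4 3 5 6)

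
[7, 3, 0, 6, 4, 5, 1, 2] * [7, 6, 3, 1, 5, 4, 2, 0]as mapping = [0→0, 1→1, 2→7, 3→2, 4→5, 5→4, 6→6, 7→3]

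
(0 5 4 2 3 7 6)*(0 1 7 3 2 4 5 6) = (0 6 1 7)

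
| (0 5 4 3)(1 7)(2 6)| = 4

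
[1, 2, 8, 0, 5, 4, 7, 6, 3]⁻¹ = [3, 0, 1, 8, 5, 4, 7, 6, 2]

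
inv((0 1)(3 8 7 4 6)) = (0 1)(3 6 4 7 8)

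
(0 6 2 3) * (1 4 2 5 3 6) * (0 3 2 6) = (0 1 4 6 5 2)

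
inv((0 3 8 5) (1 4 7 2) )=(0 5 8 3) (1 2 7 4) 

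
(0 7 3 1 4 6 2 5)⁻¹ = (0 5 2 6 4 1 3 7)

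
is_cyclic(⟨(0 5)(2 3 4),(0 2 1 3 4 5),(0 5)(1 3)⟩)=no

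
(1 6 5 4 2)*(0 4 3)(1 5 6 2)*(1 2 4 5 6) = (0 5 3)(1 4 2 6)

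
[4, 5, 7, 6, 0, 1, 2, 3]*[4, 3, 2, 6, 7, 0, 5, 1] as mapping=[0→7, 1→0, 2→1, 3→5, 4→4, 5→3, 6→2, 7→6] 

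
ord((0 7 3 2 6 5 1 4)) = 8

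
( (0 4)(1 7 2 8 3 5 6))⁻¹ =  (0 4)(1 6 5 3 8 2 7)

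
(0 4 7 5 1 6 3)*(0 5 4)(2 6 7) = (1 7 4 2 6 3 5)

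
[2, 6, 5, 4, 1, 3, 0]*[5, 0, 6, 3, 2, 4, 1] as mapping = [0→6, 1→1, 2→4, 3→2, 4→0, 5→3, 6→5] 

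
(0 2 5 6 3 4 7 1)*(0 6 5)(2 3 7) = (0 3 4 2)(1 6 7)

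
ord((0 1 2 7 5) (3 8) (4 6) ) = 10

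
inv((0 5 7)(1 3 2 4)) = (0 7 5)(1 4 2 3)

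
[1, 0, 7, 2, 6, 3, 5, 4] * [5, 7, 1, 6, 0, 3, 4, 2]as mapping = [0→7, 1→5, 2→2, 3→1, 4→4, 5→6, 6→3, 7→0]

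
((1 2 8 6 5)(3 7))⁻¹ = (1 5 6 8 2)(3 7)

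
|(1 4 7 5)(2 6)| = 4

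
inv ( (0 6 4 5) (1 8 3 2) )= (0 5 4 6) (1 2 3 8) 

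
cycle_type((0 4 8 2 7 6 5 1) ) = 8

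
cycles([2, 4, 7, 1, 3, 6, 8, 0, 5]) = (0 2 7)(1 4 3)(5 6 8)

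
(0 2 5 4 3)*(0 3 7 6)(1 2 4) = (0 4 7 6)(1 2 5)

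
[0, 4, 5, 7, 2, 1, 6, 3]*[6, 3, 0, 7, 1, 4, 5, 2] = [6, 1, 4, 2, 0, 3, 5, 7]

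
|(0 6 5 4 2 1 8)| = 7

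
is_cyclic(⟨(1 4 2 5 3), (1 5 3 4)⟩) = no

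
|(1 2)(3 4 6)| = 6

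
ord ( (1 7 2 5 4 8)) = 6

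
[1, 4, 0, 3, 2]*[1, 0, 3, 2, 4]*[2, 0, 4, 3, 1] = [2, 1, 0, 4, 3]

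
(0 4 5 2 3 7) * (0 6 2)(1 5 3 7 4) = (0 1 5)(2 7 6)(3 4)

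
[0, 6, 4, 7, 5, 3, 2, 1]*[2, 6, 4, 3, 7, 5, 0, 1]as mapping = [0→2, 1→0, 2→7, 3→1, 4→5, 5→3, 6→4, 7→6]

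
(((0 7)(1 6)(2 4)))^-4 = ()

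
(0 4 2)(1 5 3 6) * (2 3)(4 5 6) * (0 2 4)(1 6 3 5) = (0 1 3)(4 5)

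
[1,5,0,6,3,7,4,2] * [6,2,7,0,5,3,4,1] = [2,3,6,4,0,1,5,7]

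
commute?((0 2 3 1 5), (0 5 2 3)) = no:(0 2 3 1 5)*(0 5 2 3) = (0 3 1 2), (0 5 2 3)*(0 2 3 1 5) = (1 5 3 2)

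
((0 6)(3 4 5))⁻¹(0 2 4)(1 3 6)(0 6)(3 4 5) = (0 1 4)(2 5 6)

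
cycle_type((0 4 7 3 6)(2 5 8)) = 3.5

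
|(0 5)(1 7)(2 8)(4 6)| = 2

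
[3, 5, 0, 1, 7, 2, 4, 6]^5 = [0, 1, 2, 3, 6, 5, 7, 4]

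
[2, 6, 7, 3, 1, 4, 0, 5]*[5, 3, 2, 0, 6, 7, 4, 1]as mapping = [0→2, 1→4, 2→1, 3→0, 4→3, 5→6, 6→5, 7→7]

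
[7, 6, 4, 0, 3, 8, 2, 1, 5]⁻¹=[3, 7, 6, 4, 2, 8, 1, 0, 5]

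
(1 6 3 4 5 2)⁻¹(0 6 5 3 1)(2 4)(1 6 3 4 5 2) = (0 3 2 4 6)(1 5)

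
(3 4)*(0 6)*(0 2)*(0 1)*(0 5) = (0 6 2 1 5) (3 4) 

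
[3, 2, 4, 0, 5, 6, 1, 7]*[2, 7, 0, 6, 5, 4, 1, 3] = [6, 0, 5, 2, 4, 1, 7, 3]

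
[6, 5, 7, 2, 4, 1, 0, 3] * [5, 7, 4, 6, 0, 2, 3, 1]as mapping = [0→3, 1→2, 2→1, 3→4, 4→0, 5→7, 6→5, 7→6]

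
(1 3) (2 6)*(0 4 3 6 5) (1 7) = (0 4 3 7 1 6 2 5) 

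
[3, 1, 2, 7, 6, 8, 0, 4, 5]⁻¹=[6, 1, 2, 0, 7, 8, 4, 3, 5]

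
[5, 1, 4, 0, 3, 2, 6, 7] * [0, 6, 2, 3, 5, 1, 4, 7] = [1, 6, 5, 0, 3, 2, 4, 7]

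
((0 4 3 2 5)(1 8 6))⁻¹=(0 5 2 3 4)(1 6 8)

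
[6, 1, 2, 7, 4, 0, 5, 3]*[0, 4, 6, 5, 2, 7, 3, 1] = [3, 4, 6, 1, 2, 0, 7, 5]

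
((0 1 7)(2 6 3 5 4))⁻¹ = (0 7 1)(2 4 5 3 6)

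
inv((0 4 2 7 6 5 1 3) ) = (0 3 1 5 6 7 2 4) 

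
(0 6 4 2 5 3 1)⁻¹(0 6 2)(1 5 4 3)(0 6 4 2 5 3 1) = (0 3 2 1)(4 5 6)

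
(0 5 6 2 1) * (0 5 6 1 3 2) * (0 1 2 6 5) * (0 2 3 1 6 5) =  (1 2)(3 5)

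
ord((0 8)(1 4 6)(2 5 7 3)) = 12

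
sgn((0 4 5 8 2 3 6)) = 1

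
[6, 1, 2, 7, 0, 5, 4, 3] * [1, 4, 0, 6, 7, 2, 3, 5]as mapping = [0→3, 1→4, 2→0, 3→5, 4→1, 5→2, 6→7, 7→6]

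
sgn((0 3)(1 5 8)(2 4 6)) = -1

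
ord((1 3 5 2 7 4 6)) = 7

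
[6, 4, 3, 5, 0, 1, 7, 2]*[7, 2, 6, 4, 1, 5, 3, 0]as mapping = [0→3, 1→1, 2→4, 3→5, 4→7, 5→2, 6→0, 7→6]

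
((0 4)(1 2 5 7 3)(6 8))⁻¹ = (0 4)(1 3 7 5 2)(6 8)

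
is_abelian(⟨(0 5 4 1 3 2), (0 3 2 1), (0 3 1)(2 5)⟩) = no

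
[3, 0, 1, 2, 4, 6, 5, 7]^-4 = [0, 1, 2, 3, 4, 5, 6, 7]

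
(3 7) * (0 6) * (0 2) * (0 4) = (0 6 2 4)(3 7)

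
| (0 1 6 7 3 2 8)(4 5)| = 14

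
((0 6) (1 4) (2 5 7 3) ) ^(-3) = (0 6) (1 4) (2 5 7 3) 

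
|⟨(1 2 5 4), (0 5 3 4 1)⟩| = 720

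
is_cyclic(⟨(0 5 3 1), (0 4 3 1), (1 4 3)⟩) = no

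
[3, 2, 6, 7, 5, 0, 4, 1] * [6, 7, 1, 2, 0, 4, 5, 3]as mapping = [0→2, 1→1, 2→5, 3→3, 4→4, 5→6, 6→0, 7→7]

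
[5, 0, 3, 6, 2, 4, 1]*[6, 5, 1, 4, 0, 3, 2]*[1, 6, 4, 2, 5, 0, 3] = [2, 3, 5, 4, 6, 1, 0]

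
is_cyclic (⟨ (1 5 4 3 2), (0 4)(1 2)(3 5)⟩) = no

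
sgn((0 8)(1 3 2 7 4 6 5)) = -1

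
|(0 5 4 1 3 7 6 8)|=8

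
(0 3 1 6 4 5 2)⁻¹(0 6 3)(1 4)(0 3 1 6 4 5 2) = (1 3 4)(5 6)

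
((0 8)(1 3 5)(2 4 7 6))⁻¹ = (0 8)(1 5 3)(2 6 7 4)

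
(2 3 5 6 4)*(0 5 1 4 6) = (0 5)(1 4 2 3)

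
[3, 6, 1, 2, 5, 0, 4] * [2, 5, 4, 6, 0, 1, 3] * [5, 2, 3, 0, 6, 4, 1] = [1, 0, 4, 6, 2, 3, 5]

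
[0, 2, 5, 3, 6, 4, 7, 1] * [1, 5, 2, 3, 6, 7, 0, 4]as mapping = [0→1, 1→2, 2→7, 3→3, 4→0, 5→6, 6→4, 7→5]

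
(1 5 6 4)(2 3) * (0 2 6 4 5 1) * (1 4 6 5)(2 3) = (0 3 5 6 1 4)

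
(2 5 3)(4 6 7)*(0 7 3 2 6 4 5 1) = (0 7 5 2 1)(3 6)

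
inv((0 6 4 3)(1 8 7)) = (0 3 4 6)(1 7 8)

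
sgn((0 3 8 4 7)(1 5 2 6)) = -1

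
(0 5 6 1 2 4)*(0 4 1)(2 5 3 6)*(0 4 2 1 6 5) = (0 3 5 1)(2 6 4)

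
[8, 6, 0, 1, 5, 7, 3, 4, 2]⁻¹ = [2, 3, 8, 6, 7, 4, 1, 5, 0]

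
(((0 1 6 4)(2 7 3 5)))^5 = (0 1 6 4)(2 7 3 5)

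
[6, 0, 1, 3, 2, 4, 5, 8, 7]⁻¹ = [1, 2, 4, 3, 5, 6, 0, 8, 7]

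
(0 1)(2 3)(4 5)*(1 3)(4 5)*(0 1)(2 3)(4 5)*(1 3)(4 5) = (0 2)(1 3)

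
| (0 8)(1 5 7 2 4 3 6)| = 14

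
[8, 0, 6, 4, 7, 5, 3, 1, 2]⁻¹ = [1, 7, 8, 6, 3, 5, 2, 4, 0]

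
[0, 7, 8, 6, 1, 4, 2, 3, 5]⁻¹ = [0, 4, 6, 7, 5, 8, 3, 1, 2]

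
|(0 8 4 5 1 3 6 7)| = 8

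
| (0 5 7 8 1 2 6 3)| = 8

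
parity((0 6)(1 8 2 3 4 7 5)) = odd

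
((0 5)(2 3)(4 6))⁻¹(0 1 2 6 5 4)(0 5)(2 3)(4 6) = (0 6 5 1 3 4)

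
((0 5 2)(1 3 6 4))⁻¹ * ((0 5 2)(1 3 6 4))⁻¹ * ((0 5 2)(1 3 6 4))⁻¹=(1 3 6 4)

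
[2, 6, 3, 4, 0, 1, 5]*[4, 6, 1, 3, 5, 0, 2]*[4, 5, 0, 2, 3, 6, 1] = [5, 0, 2, 6, 3, 1, 4]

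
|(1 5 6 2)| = 4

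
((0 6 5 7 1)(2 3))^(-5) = (2 3)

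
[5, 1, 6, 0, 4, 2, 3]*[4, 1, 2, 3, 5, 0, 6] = [0, 1, 6, 4, 5, 2, 3]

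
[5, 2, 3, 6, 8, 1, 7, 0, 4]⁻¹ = [7, 5, 1, 2, 8, 0, 3, 6, 4]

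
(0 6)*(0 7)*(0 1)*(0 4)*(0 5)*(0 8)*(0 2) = (0 6 7 1 4 5 8 2)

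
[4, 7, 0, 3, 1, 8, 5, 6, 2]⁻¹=[2, 4, 8, 3, 0, 6, 7, 1, 5]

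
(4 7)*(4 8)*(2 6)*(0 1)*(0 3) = (0 1 3)(2 6)(4 7 8)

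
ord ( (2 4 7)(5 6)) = 6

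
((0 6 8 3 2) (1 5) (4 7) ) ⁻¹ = (0 2 3 8 6) (1 5) (4 7) 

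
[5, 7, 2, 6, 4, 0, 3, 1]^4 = [0, 1, 2, 3, 4, 5, 6, 7]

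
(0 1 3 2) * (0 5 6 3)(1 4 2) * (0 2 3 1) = (0 4 3)(1 2 5 6)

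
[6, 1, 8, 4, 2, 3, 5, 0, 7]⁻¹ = [7, 1, 4, 5, 3, 6, 0, 8, 2]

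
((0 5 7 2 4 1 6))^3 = (0 2 6 7 1 5 4)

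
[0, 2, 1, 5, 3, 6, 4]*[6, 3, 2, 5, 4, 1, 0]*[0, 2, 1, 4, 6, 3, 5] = [5, 1, 4, 2, 3, 0, 6]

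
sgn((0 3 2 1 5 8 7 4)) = -1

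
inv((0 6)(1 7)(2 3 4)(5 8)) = (0 6)(1 7)(2 4 3)(5 8)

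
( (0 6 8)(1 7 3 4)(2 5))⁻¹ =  (0 8 6)(1 4 3 7)(2 5)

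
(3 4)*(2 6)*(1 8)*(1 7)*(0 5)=(0 5)(1 8 7)(2 6)(3 4)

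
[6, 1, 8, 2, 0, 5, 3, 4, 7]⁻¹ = [4, 1, 3, 6, 7, 5, 0, 8, 2]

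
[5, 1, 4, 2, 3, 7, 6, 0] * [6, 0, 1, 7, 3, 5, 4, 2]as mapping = [0→5, 1→0, 2→3, 3→1, 4→7, 5→2, 6→4, 7→6]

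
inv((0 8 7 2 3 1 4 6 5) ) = (0 5 6 4 1 3 2 7 8) 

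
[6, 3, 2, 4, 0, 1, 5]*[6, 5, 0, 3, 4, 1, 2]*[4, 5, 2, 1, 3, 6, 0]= [2, 1, 4, 3, 0, 6, 5]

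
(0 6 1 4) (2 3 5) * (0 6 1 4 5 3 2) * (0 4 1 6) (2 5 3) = (0 6 1 3 2 5 4) 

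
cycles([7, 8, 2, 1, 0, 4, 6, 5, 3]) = (0 7 5 4)(1 8 3)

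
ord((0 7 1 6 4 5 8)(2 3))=14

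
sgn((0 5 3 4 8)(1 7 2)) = 1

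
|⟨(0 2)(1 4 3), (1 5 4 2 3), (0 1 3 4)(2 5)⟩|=720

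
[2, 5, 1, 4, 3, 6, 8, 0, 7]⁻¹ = [7, 2, 0, 4, 3, 1, 5, 8, 6]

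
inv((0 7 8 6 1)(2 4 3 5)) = (0 1 6 8 7)(2 5 3 4)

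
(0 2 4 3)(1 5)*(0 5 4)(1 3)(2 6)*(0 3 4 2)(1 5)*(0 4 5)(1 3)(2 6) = (0 2 1 6 4)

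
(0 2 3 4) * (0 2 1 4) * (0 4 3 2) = (0 1 3 4)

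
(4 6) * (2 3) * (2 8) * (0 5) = (0 5)(2 3 8)(4 6)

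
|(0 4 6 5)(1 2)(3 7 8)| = 12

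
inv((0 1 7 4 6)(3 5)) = (0 6 4 7 1)(3 5)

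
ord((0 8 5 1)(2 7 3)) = 12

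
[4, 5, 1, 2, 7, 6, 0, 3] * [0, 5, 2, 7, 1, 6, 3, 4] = [1, 6, 5, 2, 4, 3, 0, 7] 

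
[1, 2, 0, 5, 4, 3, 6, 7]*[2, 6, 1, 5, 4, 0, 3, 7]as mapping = [0→6, 1→1, 2→2, 3→0, 4→4, 5→5, 6→3, 7→7]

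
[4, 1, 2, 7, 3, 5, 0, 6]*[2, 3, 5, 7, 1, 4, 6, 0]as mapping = [0→1, 1→3, 2→5, 3→0, 4→7, 5→4, 6→2, 7→6]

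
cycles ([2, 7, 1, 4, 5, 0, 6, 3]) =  (0 2 1 7 3 4 5)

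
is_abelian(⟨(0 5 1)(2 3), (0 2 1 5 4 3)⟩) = no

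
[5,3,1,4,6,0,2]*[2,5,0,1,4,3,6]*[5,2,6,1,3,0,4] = [1,2,0,3,4,6,5]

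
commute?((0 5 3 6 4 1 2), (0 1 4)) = no:(0 5 3 6 4 1 2)*(0 1 4) = (0 5 3 6)(1 2), (0 1 4)*(0 5 3 6 4 1 2) = (0 2)(3 6 4 5)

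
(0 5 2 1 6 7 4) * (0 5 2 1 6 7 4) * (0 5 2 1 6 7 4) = (0 1 4 2 7 5 6)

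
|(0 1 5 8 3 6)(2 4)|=6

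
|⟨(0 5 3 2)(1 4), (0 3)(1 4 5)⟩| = 720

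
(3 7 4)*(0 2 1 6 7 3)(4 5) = (0 2 1 6 7 5 4)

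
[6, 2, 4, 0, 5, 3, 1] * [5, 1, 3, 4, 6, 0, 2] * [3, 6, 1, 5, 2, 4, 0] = [1, 5, 0, 4, 3, 2, 6]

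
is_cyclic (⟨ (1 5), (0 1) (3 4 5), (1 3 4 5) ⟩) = no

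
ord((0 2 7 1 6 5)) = 6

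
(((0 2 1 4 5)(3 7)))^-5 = (3 7)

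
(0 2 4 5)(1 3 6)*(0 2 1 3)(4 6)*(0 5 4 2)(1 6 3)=(0 6 1 5)(2 3)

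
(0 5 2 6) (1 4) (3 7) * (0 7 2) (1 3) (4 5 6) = (0 6 7 1 5) (2 4 3) 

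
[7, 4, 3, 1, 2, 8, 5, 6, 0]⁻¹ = [8, 3, 4, 2, 1, 6, 7, 0, 5]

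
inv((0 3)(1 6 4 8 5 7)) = (0 3)(1 7 5 8 4 6)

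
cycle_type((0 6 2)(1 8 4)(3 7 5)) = 3^3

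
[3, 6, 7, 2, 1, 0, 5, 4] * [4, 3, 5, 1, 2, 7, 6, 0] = [1, 6, 0, 5, 3, 4, 7, 2]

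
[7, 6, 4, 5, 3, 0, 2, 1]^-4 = [2, 3, 0, 1, 7, 6, 5, 4]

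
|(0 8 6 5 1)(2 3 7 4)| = 20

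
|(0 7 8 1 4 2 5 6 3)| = 9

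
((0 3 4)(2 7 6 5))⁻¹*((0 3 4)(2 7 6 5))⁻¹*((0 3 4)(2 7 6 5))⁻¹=(2 7 6 5)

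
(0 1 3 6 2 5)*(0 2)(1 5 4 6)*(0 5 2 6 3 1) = (0 2 4 3)(5 6)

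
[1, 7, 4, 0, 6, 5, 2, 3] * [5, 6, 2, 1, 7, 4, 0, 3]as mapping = [0→6, 1→3, 2→7, 3→5, 4→0, 5→4, 6→2, 7→1]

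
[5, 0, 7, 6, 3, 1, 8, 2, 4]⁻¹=[1, 5, 7, 4, 8, 0, 3, 2, 6]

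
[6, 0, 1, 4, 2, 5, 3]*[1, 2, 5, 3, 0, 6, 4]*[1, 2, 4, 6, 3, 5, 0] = [3, 2, 4, 1, 5, 0, 6]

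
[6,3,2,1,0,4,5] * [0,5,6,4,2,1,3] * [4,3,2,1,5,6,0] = [1,5,0,6,4,2,3] 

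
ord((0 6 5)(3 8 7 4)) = 12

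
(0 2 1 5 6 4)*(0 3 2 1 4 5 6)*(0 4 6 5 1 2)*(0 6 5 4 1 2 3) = (0 3 6 2 5 1 4)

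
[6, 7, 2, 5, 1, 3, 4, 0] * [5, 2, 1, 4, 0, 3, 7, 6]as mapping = [0→7, 1→6, 2→1, 3→3, 4→2, 5→4, 6→0, 7→5]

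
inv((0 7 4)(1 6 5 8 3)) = (0 4 7)(1 3 8 5 6)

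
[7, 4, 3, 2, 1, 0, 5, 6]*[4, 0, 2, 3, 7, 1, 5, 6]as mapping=[0→6, 1→7, 2→3, 3→2, 4→0, 5→4, 6→1, 7→5]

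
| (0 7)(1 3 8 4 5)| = 10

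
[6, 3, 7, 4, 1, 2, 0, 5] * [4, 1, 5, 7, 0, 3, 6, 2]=[6, 7, 2, 0, 1, 5, 4, 3]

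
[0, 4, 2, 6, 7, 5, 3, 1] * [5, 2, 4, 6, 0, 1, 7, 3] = [5, 0, 4, 7, 3, 1, 6, 2]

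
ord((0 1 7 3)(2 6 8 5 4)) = 20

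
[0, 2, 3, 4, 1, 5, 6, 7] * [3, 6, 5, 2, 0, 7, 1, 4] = [3, 5, 2, 0, 6, 7, 1, 4]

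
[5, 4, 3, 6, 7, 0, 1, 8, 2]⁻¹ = [5, 6, 8, 2, 1, 0, 3, 4, 7]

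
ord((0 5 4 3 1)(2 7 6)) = 15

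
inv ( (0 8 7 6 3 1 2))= (0 2 1 3 6 7 8)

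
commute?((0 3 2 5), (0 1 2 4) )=no:(0 3 2 5)*(0 1 2 4)=(0 3 4) (1 2 5), (0 1 2 4)*(0 3 2 5)=(0 1 5) (2 4 3) 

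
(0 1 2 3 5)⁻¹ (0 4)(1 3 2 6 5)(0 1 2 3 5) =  (0 2 5 3 6)(1 4)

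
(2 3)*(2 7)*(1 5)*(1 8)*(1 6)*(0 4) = (0 4)(1 5 8 6)(2 3 7)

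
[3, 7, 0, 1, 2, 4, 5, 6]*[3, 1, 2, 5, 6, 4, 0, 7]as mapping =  [0→5, 1→7, 2→3, 3→1, 4→2, 5→6, 6→4, 7→0]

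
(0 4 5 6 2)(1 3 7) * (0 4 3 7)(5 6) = (0 3)(1 7)(2 4 6)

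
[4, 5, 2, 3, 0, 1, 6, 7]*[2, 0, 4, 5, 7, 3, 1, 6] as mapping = [0→7, 1→3, 2→4, 3→5, 4→2, 5→0, 6→1, 7→6] 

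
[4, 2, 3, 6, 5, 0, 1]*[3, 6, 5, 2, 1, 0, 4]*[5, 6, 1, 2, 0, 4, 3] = [6, 4, 1, 0, 5, 2, 3]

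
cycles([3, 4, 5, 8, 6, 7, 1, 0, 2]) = (0 3 8 2 5 7)(1 4 6)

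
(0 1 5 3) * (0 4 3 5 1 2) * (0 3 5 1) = (0 2 3 4 5 1)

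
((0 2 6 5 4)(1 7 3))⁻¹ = (0 4 5 6 2)(1 3 7)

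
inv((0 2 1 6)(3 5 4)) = (0 6 1 2)(3 4 5)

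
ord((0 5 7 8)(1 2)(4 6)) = 4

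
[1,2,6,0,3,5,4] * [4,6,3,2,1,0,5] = [6,3,5,4,2,0,1]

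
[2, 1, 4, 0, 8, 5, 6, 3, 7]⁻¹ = [3, 1, 0, 7, 2, 5, 6, 8, 4]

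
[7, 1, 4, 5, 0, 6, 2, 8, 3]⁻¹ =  [4, 1, 6, 8, 2, 3, 5, 0, 7]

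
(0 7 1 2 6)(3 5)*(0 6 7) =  (1 2 7)(3 5)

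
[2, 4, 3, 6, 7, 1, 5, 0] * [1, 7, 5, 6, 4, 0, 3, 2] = [5, 4, 6, 3, 2, 7, 0, 1]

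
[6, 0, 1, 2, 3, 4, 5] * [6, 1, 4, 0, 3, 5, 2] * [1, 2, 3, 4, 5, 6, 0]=[3, 0, 2, 5, 1, 4, 6]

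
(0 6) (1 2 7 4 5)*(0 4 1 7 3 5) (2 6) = (0 2 3 5 7 1 6 4) 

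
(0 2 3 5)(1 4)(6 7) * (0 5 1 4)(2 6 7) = (0 6 2 3 1)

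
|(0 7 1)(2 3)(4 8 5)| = 6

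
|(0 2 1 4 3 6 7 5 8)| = 9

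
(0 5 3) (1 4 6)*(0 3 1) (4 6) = (0 5 1 6) 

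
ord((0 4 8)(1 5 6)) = 3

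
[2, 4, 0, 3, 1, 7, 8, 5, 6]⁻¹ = [2, 4, 0, 3, 1, 7, 8, 5, 6]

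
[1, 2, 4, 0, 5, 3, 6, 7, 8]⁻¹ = [3, 0, 1, 5, 2, 4, 6, 7, 8]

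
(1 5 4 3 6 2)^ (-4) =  (1 4 6)(2 5 3)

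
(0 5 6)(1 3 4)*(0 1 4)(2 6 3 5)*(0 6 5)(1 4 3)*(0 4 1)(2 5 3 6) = (0 5)(1 4 6)(2 3)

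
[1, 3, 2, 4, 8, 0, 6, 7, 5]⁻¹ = [5, 0, 2, 1, 3, 8, 6, 7, 4]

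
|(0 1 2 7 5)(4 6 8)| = 15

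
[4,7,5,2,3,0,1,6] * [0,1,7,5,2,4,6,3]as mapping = [0→2,1→3,2→4,3→7,4→5,5→0,6→1,7→6]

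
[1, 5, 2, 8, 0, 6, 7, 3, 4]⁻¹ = [4, 0, 2, 7, 8, 1, 5, 6, 3]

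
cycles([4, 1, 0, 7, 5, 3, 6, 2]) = (0 4 5 3 7 2)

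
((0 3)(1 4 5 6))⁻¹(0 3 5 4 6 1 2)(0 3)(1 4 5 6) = (0 6 5 1 4 2 3)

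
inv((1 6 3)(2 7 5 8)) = (1 3 6)(2 8 5 7)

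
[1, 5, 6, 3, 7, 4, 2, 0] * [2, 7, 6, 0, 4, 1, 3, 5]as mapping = [0→7, 1→1, 2→3, 3→0, 4→5, 5→4, 6→6, 7→2]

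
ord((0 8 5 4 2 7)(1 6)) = 6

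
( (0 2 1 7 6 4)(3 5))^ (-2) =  (0 6 1)(2 4 7)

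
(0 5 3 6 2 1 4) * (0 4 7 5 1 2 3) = (0 1 7 5) (3 6) 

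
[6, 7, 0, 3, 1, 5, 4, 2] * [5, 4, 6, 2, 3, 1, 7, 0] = [7, 0, 5, 2, 4, 1, 3, 6]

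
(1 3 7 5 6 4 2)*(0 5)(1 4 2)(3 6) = (0 5 3 7)(1 6 2 4)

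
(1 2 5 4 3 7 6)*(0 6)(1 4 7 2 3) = (0 6 4 1 3 2 5 7)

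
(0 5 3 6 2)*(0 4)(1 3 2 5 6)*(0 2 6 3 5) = (0 3 1 5 6)(2 4)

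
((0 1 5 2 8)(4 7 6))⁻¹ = (0 8 2 5 1)(4 6 7)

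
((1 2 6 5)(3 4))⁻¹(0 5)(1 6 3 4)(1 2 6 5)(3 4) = (0 1)(2 5 4 3)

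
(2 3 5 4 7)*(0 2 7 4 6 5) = (0 2 3)(5 6)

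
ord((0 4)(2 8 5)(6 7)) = 6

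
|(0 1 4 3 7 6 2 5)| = 8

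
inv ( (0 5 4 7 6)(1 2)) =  (0 6 7 4 5)(1 2)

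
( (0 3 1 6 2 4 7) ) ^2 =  (0 1 2 7 3 6 4) 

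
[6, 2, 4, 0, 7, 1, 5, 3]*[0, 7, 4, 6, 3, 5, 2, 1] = [2, 4, 3, 0, 1, 7, 5, 6]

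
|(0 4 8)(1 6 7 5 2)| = 15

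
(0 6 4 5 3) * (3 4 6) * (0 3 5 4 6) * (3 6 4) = (0 5 4 3 6)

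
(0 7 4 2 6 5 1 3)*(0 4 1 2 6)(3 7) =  (0 3 4 6 5 2)(1 7)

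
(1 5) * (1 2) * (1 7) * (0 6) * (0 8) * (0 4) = (0 6 8 4)(1 5 2 7)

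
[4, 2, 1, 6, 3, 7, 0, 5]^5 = [4, 2, 1, 6, 3, 7, 0, 5]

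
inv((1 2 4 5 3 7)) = (1 7 3 5 4 2)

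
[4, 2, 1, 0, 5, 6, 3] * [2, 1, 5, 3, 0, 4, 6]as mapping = [0→0, 1→5, 2→1, 3→2, 4→4, 5→6, 6→3]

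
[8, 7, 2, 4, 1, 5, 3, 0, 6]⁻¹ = [7, 4, 2, 6, 3, 5, 8, 1, 0]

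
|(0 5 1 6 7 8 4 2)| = 8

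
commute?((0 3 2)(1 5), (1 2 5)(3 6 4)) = no:(0 3 2)(1 5)*(1 2 5)(3 6 4) = (0 6 4 3 5 2), (1 2 5)(3 6 4)*(0 3 2)(1 5) = (0 3 6 4 2 1)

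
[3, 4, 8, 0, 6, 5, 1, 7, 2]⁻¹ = [3, 6, 8, 0, 1, 5, 4, 7, 2]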